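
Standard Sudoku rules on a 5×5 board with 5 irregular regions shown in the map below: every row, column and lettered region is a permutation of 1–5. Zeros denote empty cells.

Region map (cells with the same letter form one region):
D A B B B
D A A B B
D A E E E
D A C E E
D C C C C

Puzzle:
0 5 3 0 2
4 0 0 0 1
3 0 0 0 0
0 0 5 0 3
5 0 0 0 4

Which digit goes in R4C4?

1

R1C1 = 1 (sole candidate).
R1C4 = 4 (sole candidate).
R2C3 = 2 (sole candidate).
R2C4 = 5 (sole candidate).
R3C5 = 5 (sole candidate).
R4C1 = 2 (sole candidate).
R4C4 = 1: row 4 has {2,3,5}; col 4 has {4,5}; region has {3,5} → only 1 remains.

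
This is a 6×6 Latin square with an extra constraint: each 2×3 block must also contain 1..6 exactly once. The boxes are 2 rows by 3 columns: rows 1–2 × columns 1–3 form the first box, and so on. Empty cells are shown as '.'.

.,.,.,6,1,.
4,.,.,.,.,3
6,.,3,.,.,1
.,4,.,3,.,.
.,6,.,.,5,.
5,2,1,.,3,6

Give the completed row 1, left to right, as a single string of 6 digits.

row 2, column 5 = 2: row 2 has {3,4}; col 5 has {1,3,5}; box has {1,3,6} → only 2 remains.
row 3, column 2 = 5: row 3 has {1,3,6}; col 2 has {2,4,6}; box has {3,4,6} → only 5 remains.
row 3, column 5 = 4: row 3 has {1,3,5,6}; col 5 has {1,2,3,5}; box has {1,3} → only 4 remains.
row 4, column 3 = 2: row 4 has {3,4}; col 3 has {1,3}; box has {3,4,5,6} → only 2 remains.
row 4, column 5 = 6: row 4 has {2,3,4}; col 5 has {1,2,3,4,5}; box has {1,3,4} → only 6 remains.
row 4, column 6 = 5: row 4 has {2,3,4,6}; col 6 has {1,3,6}; box has {1,3,4,6} → only 5 remains.
row 5, column 1 = 3: row 5 has {5,6}; col 1 has {4,5,6}; box has {1,2,5,6} → only 3 remains.
row 5, column 3 = 4: row 5 has {3,5,6}; col 3 has {1,2,3}; box has {1,2,3,5,6} → only 4 remains.
row 5, column 6 = 2: row 5 has {3,4,5,6}; col 6 has {1,3,5,6}; box has {3,5,6} → only 2 remains.
row 6, column 4 = 4: row 6 has {1,2,3,5,6}; col 4 has {3,6}; box has {2,3,5,6} → only 4 remains.
row 1, column 1 = 2: row 1 has {1,6}; col 1 has {3,4,5,6}; box has {4} → only 2 remains.
row 1, column 2 = 3: row 1 has {1,2,6}; col 2 has {2,4,5,6}; box has {2,4} → only 3 remains.
row 1, column 3 = 5: row 1 has {1,2,3,6}; col 3 has {1,2,3,4}; box has {2,3,4} → only 5 remains.
row 1, column 6 = 4: row 1 has {1,2,3,5,6}; col 6 has {1,2,3,5,6}; box has {1,2,3,6} → only 4 remains.

235614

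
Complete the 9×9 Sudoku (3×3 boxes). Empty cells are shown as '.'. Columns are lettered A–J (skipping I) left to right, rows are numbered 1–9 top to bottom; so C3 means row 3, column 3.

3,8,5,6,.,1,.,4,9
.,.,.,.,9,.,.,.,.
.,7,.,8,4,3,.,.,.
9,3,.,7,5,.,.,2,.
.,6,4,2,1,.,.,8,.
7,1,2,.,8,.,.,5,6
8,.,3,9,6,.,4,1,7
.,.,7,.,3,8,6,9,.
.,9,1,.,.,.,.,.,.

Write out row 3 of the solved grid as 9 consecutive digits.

C2 = 6: row 2 has {9}; col 3 has {1,2,3,4,5,7}; box has {3,5,7,8} → only 6 remains.
D2 = 5: row 2 has {6,9}; col 4 has {2,6,7,8,9}; box has {1,3,4,6,8,9} → only 5 remains.
C3 = 9: row 3 has {3,4,7,8}; col 3 has {1,2,3,4,5,6,7}; box has {3,5,6,7,8} → only 9 remains.
H3 = 6: row 3 has {3,4,7,8,9}; col 8 has {1,2,4,5,8,9}; box has {4,9} → only 6 remains.
C4 = 8: row 4 has {2,3,5,7,9}; col 3 has {1,2,3,4,5,6,7,9}; box has {1,2,3,4,6,7,9} → only 8 remains.
G4 = 1: row 4 has {2,3,5,7,8,9}; col 7 has {4,6}; box has {2,5,6,8} → only 1 remains.
J4 = 4: row 4 has {1,2,3,5,7,8,9}; col 9 has {6,7,9}; box has {1,2,5,6,8} → only 4 remains.
A5 = 5: row 5 has {1,2,4,6,8}; col 1 has {3,7,8,9}; box has {1,2,3,4,6,7,8,9} → only 5 remains.
F5 = 9: row 5 has {1,2,4,5,6,8}; col 6 has {1,3,8}; box has {1,2,5,7,8} → only 9 remains.
J5 = 3: row 5 has {1,2,4,5,6,8,9}; col 9 has {4,6,7,9}; box has {1,2,4,5,6,8} → only 3 remains.
F6 = 4: row 6 has {1,2,5,6,7,8}; col 6 has {1,3,8,9}; box has {1,2,5,7,8,9} → only 4 remains.
G6 = 9: row 6 has {1,2,4,5,6,7,8}; col 7 has {1,4,6}; box has {1,2,3,4,5,6,8} → only 9 remains.
D9 = 4: row 9 has {1,9}; col 4 has {2,5,6,7,8,9}; box has {3,6,8,9} → only 4 remains.
H9 = 3: row 9 has {1,4,9}; col 8 has {1,2,4,5,6,8,9}; box has {1,4,6,7,9} → only 3 remains.
H2 = 7: row 2 has {5,6,9}; col 8 has {1,2,3,4,5,6,8,9}; box has {4,6,9} → only 7 remains.
F4 = 6: row 4 has {1,2,3,4,5,7,8,9}; col 6 has {1,3,4,8,9}; box has {1,2,4,5,7,8,9} → only 6 remains.
G5 = 7: row 5 has {1,2,3,4,5,6,8,9}; col 7 has {1,4,6,9}; box has {1,2,3,4,5,6,8,9} → only 7 remains.
D6 = 3: row 6 has {1,2,4,5,6,7,8,9}; col 4 has {2,4,5,6,7,8,9}; box has {1,2,4,5,6,7,8,9} → only 3 remains.
D8 = 1: row 8 has {3,6,7,8,9}; col 4 has {2,3,4,5,6,7,8,9}; box has {3,4,6,8,9} → only 1 remains.
G1 = 2: row 1 has {1,3,4,5,6,8,9}; col 7 has {1,4,6,7,9}; box has {4,6,7,9} → only 2 remains.
F2 = 2: row 2 has {5,6,7,9}; col 6 has {1,3,4,6,8,9}; box has {1,3,4,5,6,8,9} → only 2 remains.
G3 = 5: row 3 has {3,4,6,7,8,9}; col 7 has {1,2,4,6,7,9}; box has {2,4,6,7,9} → only 5 remains.
J3 = 1: row 3 has {3,4,5,6,7,8,9}; col 9 has {3,4,6,7,9}; box has {2,4,5,6,7,9} → only 1 remains.
F7 = 5: row 7 has {1,3,4,6,7,8,9}; col 6 has {1,2,3,4,6,8,9}; box has {1,3,4,6,8,9} → only 5 remains.
F9 = 7: row 9 has {1,3,4,9}; col 6 has {1,2,3,4,5,6,8,9}; box has {1,3,4,5,6,8,9} → only 7 remains.
G9 = 8: row 9 has {1,3,4,7,9}; col 7 has {1,2,4,5,6,7,9}; box has {1,3,4,6,7,9} → only 8 remains.
E1 = 7: row 1 has {1,2,3,4,5,6,8,9}; col 5 has {1,3,4,5,6,8,9}; box has {1,2,3,4,5,6,8,9} → only 7 remains.
B2 = 4: row 2 has {2,5,6,7,9}; col 2 has {1,3,6,7,8,9}; box has {3,5,6,7,8,9} → only 4 remains.
G2 = 3: row 2 has {2,4,5,6,7,9}; col 7 has {1,2,4,5,6,7,8,9}; box has {1,2,4,5,6,7,9} → only 3 remains.
J2 = 8: row 2 has {2,3,4,5,6,7,9}; col 9 has {1,3,4,6,7,9}; box has {1,2,3,4,5,6,7,9} → only 8 remains.
A3 = 2: row 3 has {1,3,4,5,6,7,8,9}; col 1 has {3,5,7,8,9}; box has {3,4,5,6,7,8,9} → only 2 remains.

279843561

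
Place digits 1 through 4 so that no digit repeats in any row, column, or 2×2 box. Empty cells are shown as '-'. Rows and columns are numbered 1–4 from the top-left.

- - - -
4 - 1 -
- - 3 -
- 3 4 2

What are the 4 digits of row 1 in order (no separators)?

3124

r1c3 = 2: row 1 has {}; col 3 has {1,3,4}; box has {1} → only 2 remains.
r2c2 = 2: row 2 has {1,4}; col 2 has {3}; box has {4} → only 2 remains.
r2c4 = 3: row 2 has {1,2,4}; col 4 has {2}; box has {1,2} → only 3 remains.
r3c4 = 1: row 3 has {3}; col 4 has {2,3}; box has {2,3,4} → only 1 remains.
r4c1 = 1: row 4 has {2,3,4}; col 1 has {4}; box has {3} → only 1 remains.
r1c1 = 3: row 1 has {2}; col 1 has {1,4}; box has {2,4} → only 3 remains.
r1c2 = 1: row 1 has {2,3}; col 2 has {2,3}; box has {2,3,4} → only 1 remains.
r1c4 = 4: row 1 has {1,2,3}; col 4 has {1,2,3}; box has {1,2,3} → only 4 remains.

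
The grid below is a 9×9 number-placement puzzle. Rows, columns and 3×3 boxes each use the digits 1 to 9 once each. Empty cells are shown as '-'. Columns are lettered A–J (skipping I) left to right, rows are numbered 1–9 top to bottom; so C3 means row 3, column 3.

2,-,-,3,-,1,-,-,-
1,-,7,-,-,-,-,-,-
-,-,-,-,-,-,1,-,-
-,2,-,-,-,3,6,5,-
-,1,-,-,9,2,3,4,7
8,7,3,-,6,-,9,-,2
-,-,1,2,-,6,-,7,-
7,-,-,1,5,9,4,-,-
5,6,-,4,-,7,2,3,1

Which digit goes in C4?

4

J4 = 8: row 4 has {2,3,5,6}; col 9 has {1,2,7}; box has {2,3,4,5,6,7,9} → only 8 remains.
A5 = 6: row 5 has {1,2,3,4,7,9}; col 1 has {1,2,5,7,8}; box has {1,2,3,7,8} → only 6 remains.
C5 = 5: row 5 has {1,2,3,4,6,7,9}; col 3 has {1,3,7}; box has {1,2,3,6,7,8} → only 5 remains.
D5 = 8: row 5 has {1,2,3,4,5,6,7,9}; col 4 has {1,2,3,4}; box has {2,3,6,9} → only 8 remains.
D6 = 5: row 6 has {2,3,6,7,8,9}; col 4 has {1,2,3,4,8}; box has {2,3,6,8,9} → only 5 remains.
F6 = 4: row 6 has {2,3,5,6,7,8,9}; col 6 has {1,2,3,6,7,9}; box has {2,3,5,6,8,9} → only 4 remains.
H6 = 1: row 6 has {2,3,4,5,6,7,8,9}; col 8 has {3,4,5,7}; box has {2,3,4,5,6,7,8,9} → only 1 remains.
J8 = 6: row 8 has {1,4,5,7,9}; col 9 has {1,2,7,8}; box has {1,2,3,4,7} → only 6 remains.
E9 = 8: row 9 has {1,2,3,4,5,6,7}; col 5 has {5,6,9}; box has {1,2,4,5,6,7,9} → only 8 remains.
D4 = 7: row 4 has {2,3,5,6,8}; col 4 has {1,2,3,4,5,8}; box has {2,3,4,5,6,8,9} → only 7 remains.
E4 = 1: row 4 has {2,3,5,6,7,8}; col 5 has {5,6,8,9}; box has {2,3,4,5,6,7,8,9} → only 1 remains.
E7 = 3: row 7 has {1,2,6,7}; col 5 has {1,5,6,8,9}; box has {1,2,4,5,6,7,8,9} → only 3 remains.
H8 = 8: row 8 has {1,4,5,6,7,9}; col 8 has {1,3,4,5,7}; box has {1,2,3,4,6,7} → only 8 remains.
C9 = 9: row 9 has {1,2,3,4,5,6,7,8}; col 3 has {1,3,5,7}; box has {1,5,6,7} → only 9 remains.
C4 = 4: row 4 has {1,2,3,5,6,7,8}; col 3 has {1,3,5,7,9}; box has {1,2,3,5,6,7,8} → only 4 remains.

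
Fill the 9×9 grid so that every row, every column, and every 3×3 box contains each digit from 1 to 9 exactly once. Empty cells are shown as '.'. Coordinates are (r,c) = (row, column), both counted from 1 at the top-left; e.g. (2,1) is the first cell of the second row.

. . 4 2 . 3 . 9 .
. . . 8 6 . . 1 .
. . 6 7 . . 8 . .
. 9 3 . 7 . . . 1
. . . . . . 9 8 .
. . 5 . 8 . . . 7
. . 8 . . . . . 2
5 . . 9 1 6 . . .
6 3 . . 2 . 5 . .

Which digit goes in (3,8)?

3

(1,5) = 5: row 1 has {2,3,4,9}; col 5 has {1,2,6,7,8}; box has {2,3,6,7,8} → only 5 remains.
(1,9) = 6: row 1 has {2,3,4,5,9}; col 9 has {1,2,7}; box has {1,8,9} → only 6 remains.
(9,4) = 4: row 9 has {2,3,5,6}; col 4 has {2,7,8,9}; box has {1,2,6,9} → only 4 remains.
(9,8) = 7: row 9 has {2,3,4,5,6}; col 8 has {1,8,9}; box has {2,5} → only 7 remains.
(1,7) = 7: row 1 has {2,3,4,5,6,9}; col 7 has {5,8,9}; box has {1,6,8,9} → only 7 remains.
(7,5) = 3: row 7 has {2,8}; col 5 has {1,2,5,6,7,8}; box has {1,2,4,6,9} → only 3 remains.
(9,6) = 8: row 9 has {2,3,4,5,6,7}; col 6 has {3,6}; box has {1,2,3,4,6,9} → only 8 remains.
(9,9) = 9: row 9 has {2,3,4,5,6,7,8}; col 9 has {1,2,6,7}; box has {2,5,7} → only 9 remains.
(5,5) = 4: row 5 has {8,9}; col 5 has {1,2,3,5,6,7,8}; box has {7,8} → only 4 remains.
(7,4) = 5: row 7 has {2,3,8}; col 4 has {2,4,7,8,9}; box has {1,2,3,4,6,8,9} → only 5 remains.
(7,6) = 7: row 7 has {2,3,5,8}; col 6 has {3,6,8}; box has {1,2,3,4,5,6,8,9} → only 7 remains.
(9,3) = 1: row 9 has {2,3,4,5,6,7,8,9}; col 3 has {3,4,5,6,8}; box has {3,5,6,8} → only 1 remains.
(3,5) = 9: row 3 has {6,7,8}; col 5 has {1,2,3,4,5,6,7,8}; box has {2,3,5,6,7,8} → only 9 remains.
(4,4) = 6: row 4 has {1,3,7,9}; col 4 has {2,4,5,7,8,9}; box has {4,7,8} → only 6 remains.
(7,2) = 4: row 7 has {2,3,5,7,8}; col 2 has {3,9}; box has {1,3,5,6,8} → only 4 remains.
(7,8) = 6: row 7 has {2,3,4,5,7,8}; col 8 has {1,7,8,9}; box has {2,5,7,9} → only 6 remains.
(2,6) = 4: row 2 has {1,6,8}; col 6 has {3,6,7,8}; box has {2,3,5,6,7,8,9} → only 4 remains.
(3,6) = 1: row 3 has {6,7,8,9}; col 6 has {3,4,6,7,8}; box has {2,3,4,5,6,7,8,9} → only 1 remains.
(7,1) = 9: row 7 has {2,3,4,5,6,7,8}; col 1 has {5,6}; box has {1,3,4,5,6,8} → only 9 remains.
(7,7) = 1: row 7 has {2,3,4,5,6,7,8,9}; col 7 has {5,7,8,9}; box has {2,5,6,7,9} → only 1 remains.
(2,3) = 9: in row 2, 9 can only go here (every other open cell in that row sees a 9).
(4,1) = 8: in row 4, 8 can only go here (every other open cell in that row sees an 8).
(1,1) = 1: row 1 has {2,3,4,5,6,7,9}; col 1 has {5,6,8,9}; box has {4,6,9} → only 1 remains.
(1,2) = 8: row 1 has {1,2,3,4,5,6,7,9}; col 2 has {3,4,9}; box has {1,4,6,9} → only 8 remains.
(5,2) = 6: in row 5, 6 can only go here (every other open cell in that row sees a 6).
(5,4) = 1: in row 5, 1 can only go here (every other open cell in that row sees a 1).
(6,4) = 3: row 6 has {5,7,8}; col 4 has {1,2,4,5,6,7,8,9}; box has {1,4,6,7,8} → only 3 remains.
(5,9) = 3: in row 5, 3 can only go here (every other open cell in that row sees a 3).
(2,9) = 5: row 2 has {1,4,6,8,9}; col 9 has {1,2,3,6,7,9}; box has {1,6,7,8,9} → only 5 remains.
(3,9) = 4: row 3 has {1,6,7,8,9}; col 9 has {1,2,3,5,6,7,9}; box has {1,5,6,7,8,9} → only 4 remains.
(8,9) = 8: row 8 has {1,5,6,9}; col 9 has {1,2,3,4,5,6,7,9}; box has {1,2,5,6,7,9} → only 8 remains.
(3,2) = 5: in row 3, 5 can only go here (every other open cell in that row sees a 5).
(5,6) = 5: in row 5, 5 can only go here (every other open cell in that row sees a 5).
(4,6) = 2: row 4 has {1,3,6,7,8,9}; col 6 has {1,3,4,5,6,7,8}; box has {1,3,4,5,6,7,8} → only 2 remains.
(4,7) = 4: row 4 has {1,2,3,6,7,8,9}; col 7 has {1,5,7,8,9}; box has {1,3,7,8,9} → only 4 remains.
(4,8) = 5: row 4 has {1,2,3,4,6,7,8,9}; col 8 has {1,6,7,8,9}; box has {1,3,4,7,8,9} → only 5 remains.
(6,6) = 9: row 6 has {3,5,7,8}; col 6 has {1,2,3,4,5,6,7,8}; box has {1,2,3,4,5,6,7,8} → only 9 remains.
(6,8) = 2: row 6 has {3,5,7,8,9}; col 8 has {1,5,6,7,8,9}; box has {1,3,4,5,7,8,9} → only 2 remains.
(8,7) = 3: row 8 has {1,5,6,8,9}; col 7 has {1,4,5,7,8,9}; box has {1,2,5,6,7,8,9} → only 3 remains.
(8,8) = 4: row 8 has {1,3,5,6,8,9}; col 8 has {1,2,5,6,7,8,9}; box has {1,2,3,5,6,7,8,9} → only 4 remains.
(2,7) = 2: row 2 has {1,4,5,6,8,9}; col 7 has {1,3,4,5,7,8,9}; box has {1,4,5,6,7,8,9} → only 2 remains.
(3,8) = 3: row 3 has {1,4,5,6,7,8,9}; col 8 has {1,2,4,5,6,7,8,9}; box has {1,2,4,5,6,7,8,9} → only 3 remains.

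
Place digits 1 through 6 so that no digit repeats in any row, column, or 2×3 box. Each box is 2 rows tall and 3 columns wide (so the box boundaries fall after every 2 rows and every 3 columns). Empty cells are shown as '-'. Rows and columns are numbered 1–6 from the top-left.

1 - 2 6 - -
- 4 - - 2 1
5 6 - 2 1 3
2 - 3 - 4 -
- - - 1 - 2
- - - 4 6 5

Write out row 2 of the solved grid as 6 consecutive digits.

645321

R1C6 = 4 (sole candidate).
R3C3 = 4 (sole candidate).
R4C2 = 1 (sole candidate).
R4C4 = 5 (sole candidate).
R4C6 = 6 (sole candidate).
R5C5 = 3 (sole candidate).
R6C1 = 3 (sole candidate).
R6C2 = 2 (sole candidate).
R6C3 = 1 (sole candidate).
R1C5 = 5 (sole candidate).
R2C1 = 6: row 2 has {1,2,4}; col 1 has {1,2,3,5}; box has {1,2,4} → only 6 remains.
R2C3 = 5: row 2 has {1,2,4,6}; col 3 has {1,2,3,4}; box has {1,2,4,6} → only 5 remains.
R2C4 = 3: row 2 has {1,2,4,5,6}; col 4 has {1,2,4,5,6}; box has {1,2,4,5,6} → only 3 remains.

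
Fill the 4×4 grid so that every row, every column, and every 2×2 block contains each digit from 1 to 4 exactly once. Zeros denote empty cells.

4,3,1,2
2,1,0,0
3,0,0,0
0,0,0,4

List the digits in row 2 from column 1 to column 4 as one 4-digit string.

row 2, column 4 = 3: row 2 has {1,2}; col 4 has {2,4}; box has {1,2} → only 3 remains.
row 3, column 3 = 2 (sole candidate).
row 3, column 4 = 1 (sole candidate).
row 4, column 1 = 1 (sole candidate).
row 4, column 2 = 2 (sole candidate).
row 4, column 3 = 3 (sole candidate).
row 2, column 3 = 4: row 2 has {1,2,3}; col 3 has {1,2,3}; box has {1,2,3} → only 4 remains.

2143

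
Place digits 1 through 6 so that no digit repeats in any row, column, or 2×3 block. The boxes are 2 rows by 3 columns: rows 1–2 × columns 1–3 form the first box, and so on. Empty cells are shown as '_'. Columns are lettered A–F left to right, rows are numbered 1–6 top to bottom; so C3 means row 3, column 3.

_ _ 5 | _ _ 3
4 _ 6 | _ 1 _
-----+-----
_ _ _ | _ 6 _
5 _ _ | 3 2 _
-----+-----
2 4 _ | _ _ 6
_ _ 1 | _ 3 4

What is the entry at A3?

A1 = 1 (sole candidate).
B1 = 2 (sole candidate).
E1 = 4 (sole candidate).
B2 = 3 (sole candidate).
A3 = 3: row 3 has {6}; col 1 has {1,2,4,5}; box has {5} → only 3 remains.

3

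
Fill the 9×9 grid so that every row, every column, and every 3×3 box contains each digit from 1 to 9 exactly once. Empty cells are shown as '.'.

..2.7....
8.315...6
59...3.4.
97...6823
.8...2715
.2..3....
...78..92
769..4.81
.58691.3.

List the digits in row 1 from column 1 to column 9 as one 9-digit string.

612478359

R1C8 = 5: row 1 has {2,7}; col 8 has {1,2,3,4,8,9}; box has {4,6} → only 5 remains.
R2C2 = 4 (sole candidate).
R2C6 = 9 (sole candidate).
R2C7 = 2 (sole candidate).
R2C8 = 7 (sole candidate).
R3C7 = 1 (sole candidate).
R3C9 = 8 (sole candidate).
R5C5 = 4 (sole candidate).
R6C8 = 6 (sole candidate).
R7C6 = 5 (sole candidate).
R8C5 = 2 (sole candidate).
R8C7 = 5 (sole candidate).
R9C7 = 4 (sole candidate).
R9C9 = 7 (sole candidate).
R1C2 = 1: row 1 has {2,5,7}; col 2 has {2,4,5,6,7,8,9}; box has {2,3,4,5,8,9} → only 1 remains.
R1C6 = 8: row 1 has {1,2,5,7}; col 6 has {1,2,3,4,5,6,9}; box has {1,3,5,7,9} → only 8 remains.
R1C9 = 9: row 1 has {1,2,5,7,8}; col 9 has {1,2,3,5,6,7,8}; box has {1,2,4,5,6,7,8} → only 9 remains.
R3C4 = 2 (sole candidate).
R3C5 = 6 (sole candidate).
R4C4 = 5 (sole candidate).
R4C5 = 1 (sole candidate).
R5C3 = 6 (sole candidate).
R5C4 = 9 (sole candidate).
R6C4 = 8 (sole candidate).
R6C6 = 7 (sole candidate).
R6C7 = 9 (sole candidate).
R6C9 = 4 (sole candidate).
R7C2 = 3 (sole candidate).
R7C7 = 6 (sole candidate).
R8C4 = 3 (sole candidate).
R9C1 = 2 (sole candidate).
R1C1 = 6: row 1 has {1,2,5,7,8,9}; col 1 has {2,5,7,8,9}; box has {1,2,3,4,5,8,9} → only 6 remains.
R1C4 = 4: row 1 has {1,2,5,6,7,8,9}; col 4 has {1,2,3,5,6,7,8,9}; box has {1,2,3,5,6,7,8,9} → only 4 remains.
R1C7 = 3: row 1 has {1,2,4,5,6,7,8,9}; col 7 has {1,2,4,5,6,7,8,9}; box has {1,2,4,5,6,7,8,9} → only 3 remains.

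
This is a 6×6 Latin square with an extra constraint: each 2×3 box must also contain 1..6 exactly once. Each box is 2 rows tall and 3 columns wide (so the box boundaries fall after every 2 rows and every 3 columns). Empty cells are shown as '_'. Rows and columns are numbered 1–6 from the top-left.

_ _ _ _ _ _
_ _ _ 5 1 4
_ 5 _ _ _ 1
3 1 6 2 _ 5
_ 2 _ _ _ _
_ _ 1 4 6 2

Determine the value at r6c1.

r4c5 = 4 (sole candidate).
r5c6 = 3 (sole candidate).
r6c1 = 5: row 6 has {1,2,4,6}; col 1 has {3}; box has {1,2} → only 5 remains.

5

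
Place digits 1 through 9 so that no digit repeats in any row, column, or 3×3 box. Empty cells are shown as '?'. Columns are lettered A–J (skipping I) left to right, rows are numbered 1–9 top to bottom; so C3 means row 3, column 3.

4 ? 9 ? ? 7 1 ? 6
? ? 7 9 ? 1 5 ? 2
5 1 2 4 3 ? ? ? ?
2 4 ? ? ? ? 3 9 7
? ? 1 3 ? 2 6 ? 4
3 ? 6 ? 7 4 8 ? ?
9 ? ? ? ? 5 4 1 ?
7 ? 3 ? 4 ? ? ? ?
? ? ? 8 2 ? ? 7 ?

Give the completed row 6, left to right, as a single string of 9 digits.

H3 = 8: row 3 has {1,2,3,4,5}; col 8 has {1,7,9}; box has {1,2,5,6} → only 8 remains.
J3 = 9: row 3 has {1,2,3,4,5,8}; col 9 has {2,4,6,7}; box has {1,2,5,6,8} → only 9 remains.
A5 = 8: row 5 has {1,2,3,4,6}; col 1 has {2,3,4,5,7,9}; box has {1,2,3,4,6} → only 8 remains.
H5 = 5: row 5 has {1,2,3,4,6,8}; col 8 has {1,7,8,9}; box has {3,4,6,7,8,9} → only 5 remains.
H6 = 2: row 6 has {3,4,6,7,8}; col 8 has {1,5,7,8,9}; box has {3,4,5,6,7,8,9} → only 2 remains.
J6 = 1: row 6 has {2,3,4,6,7,8}; col 9 has {2,4,6,7,9}; box has {2,3,4,5,6,7,8,9} → only 1 remains.
C7 = 8: row 7 has {1,4,5,9}; col 3 has {1,2,3,6,7,9}; box has {3,7,9} → only 8 remains.
E7 = 6: row 7 has {1,4,5,8,9}; col 5 has {2,3,4,7}; box has {2,4,5,8} → only 6 remains.
J7 = 3: row 7 has {1,4,5,6,8,9}; col 9 has {1,2,4,6,7,9}; box has {1,4,7} → only 3 remains.
D8 = 1: row 8 has {3,4,7}; col 4 has {3,4,8,9}; box has {2,4,5,6,8} → only 1 remains.
F8 = 9: row 8 has {1,3,4,7}; col 6 has {1,2,4,5,7}; box has {1,2,4,5,6,8} → only 9 remains.
G8 = 2: row 8 has {1,3,4,7,9}; col 7 has {1,3,4,5,6,8}; box has {1,3,4,7} → only 2 remains.
H8 = 6: row 8 has {1,2,3,4,7,9}; col 8 has {1,2,5,7,8,9}; box has {1,2,3,4,7} → only 6 remains.
F9 = 3: row 9 has {2,7,8}; col 6 has {1,2,4,5,7,9}; box has {1,2,4,5,6,8,9} → only 3 remains.
G9 = 9: row 9 has {2,3,7,8}; col 7 has {1,2,3,4,5,6,8}; box has {1,2,3,4,6,7} → only 9 remains.
J9 = 5: row 9 has {2,3,7,8,9}; col 9 has {1,2,3,4,6,7,9}; box has {1,2,3,4,6,7,9} → only 5 remains.
H1 = 3: row 1 has {1,4,6,7,9}; col 8 has {1,2,5,6,7,8,9}; box has {1,2,5,6,8,9} → only 3 remains.
A2 = 6: row 2 has {1,2,5,7,9}; col 1 has {2,3,4,5,7,8,9}; box has {1,2,4,5,7,9} → only 6 remains.
E2 = 8: row 2 has {1,2,5,6,7,9}; col 5 has {2,3,4,6,7}; box has {1,3,4,7,9} → only 8 remains.
H2 = 4: row 2 has {1,2,5,6,7,8,9}; col 8 has {1,2,3,5,6,7,8,9}; box has {1,2,3,5,6,8,9} → only 4 remains.
F3 = 6: row 3 has {1,2,3,4,5,8,9}; col 6 has {1,2,3,4,5,7,9}; box has {1,3,4,7,8,9} → only 6 remains.
G3 = 7: row 3 has {1,2,3,4,5,6,8,9}; col 7 has {1,2,3,4,5,6,8,9}; box has {1,2,3,4,5,6,8,9} → only 7 remains.
C4 = 5: row 4 has {2,3,4,7,9}; col 3 has {1,2,3,6,7,8,9}; box has {1,2,3,4,6,8} → only 5 remains.
D4 = 6: row 4 has {2,3,4,5,7,9}; col 4 has {1,3,4,8,9}; box has {2,3,4,7} → only 6 remains.
E4 = 1: row 4 has {2,3,4,5,6,7,9}; col 5 has {2,3,4,6,7,8}; box has {2,3,4,6,7} → only 1 remains.
F4 = 8: row 4 has {1,2,3,4,5,6,7,9}; col 6 has {1,2,3,4,5,6,7,9}; box has {1,2,3,4,6,7} → only 8 remains.
E5 = 9: row 5 has {1,2,3,4,5,6,8}; col 5 has {1,2,3,4,6,7,8}; box has {1,2,3,4,6,7,8} → only 9 remains.
B6 = 9: row 6 has {1,2,3,4,6,7,8}; col 2 has {1,4}; box has {1,2,3,4,5,6,8} → only 9 remains.
D6 = 5: row 6 has {1,2,3,4,6,7,8,9}; col 4 has {1,3,4,6,8,9}; box has {1,2,3,4,6,7,8,9} → only 5 remains.

396574821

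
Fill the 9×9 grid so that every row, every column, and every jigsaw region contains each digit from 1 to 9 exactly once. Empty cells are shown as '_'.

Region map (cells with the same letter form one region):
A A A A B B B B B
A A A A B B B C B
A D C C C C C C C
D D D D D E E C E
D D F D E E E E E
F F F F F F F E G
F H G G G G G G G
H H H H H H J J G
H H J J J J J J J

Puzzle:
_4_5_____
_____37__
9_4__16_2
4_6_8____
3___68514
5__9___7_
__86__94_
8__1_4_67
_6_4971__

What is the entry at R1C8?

2

R9C1 = 2: row 9 has {1,4,6,7,9}; col 1 has {3,4,5,8,9}; region has {1,4,6,8} → only 2 remains.
R1C3 = 3: in row 1, 3 can only go here (every other open cell in that row sees a 3).
R9C3 = 5: row 9 has {1,2,4,6,7,9}; col 3 has {3,4,6,8}; region has {1,4,6,7,9} → only 5 remains.
R8C3 = 9: row 8 has {1,4,6,7,8}; col 3 has {3,4,5,6,8}; region has {1,2,4,6,8} → only 9 remains.
R1C1 = 7: in row 1, 7 can only go here (every other open cell in that row sees a 7).
R7C1 = 1: row 7 has {4,6,8,9}; col 1 has {2,3,4,5,7,8,9}; region has {5,9} → only 1 remains.
R2C1 = 6: row 2 has {3,7}; col 1 has {1,2,3,4,5,7,8,9}; region has {3,4,5,7,9} → only 6 remains.
R6C3 = 2: row 6 has {5,7,9}; col 3 has {3,4,5,6,8,9}; region has {1,5,9} → only 2 remains.
R6C6 = 6: row 6 has {2,5,7,9}; col 6 has {1,3,4,7,8}; region has {1,2,5,9} → only 6 remains.
R2C3 = 1: row 2 has {3,6,7}; col 3 has {2,3,4,5,6,8,9}; region has {3,4,5,6,7,9} → only 1 remains.
R5C3 = 7: row 5 has {1,3,4,5,6,8}; col 3 has {1,2,3,4,5,6,8,9}; region has {1,2,5,6,9} → only 7 remains.
R5C4 = 2: row 5 has {1,3,4,5,6,7,8}; col 4 has {1,4,5,6,9}; region has {3,4,6,8} → only 2 remains.
R2C4 = 8: row 2 has {1,3,6,7}; col 4 has {1,2,4,5,6,9}; region has {1,3,4,5,6,7,9} → only 8 remains.
R4C4 = 7: row 4 has {4,6,8}; col 4 has {1,2,4,5,6,8,9}; region has {2,3,4,6,8} → only 7 remains.
R5C2 = 9: row 5 has {1,2,3,4,5,6,7,8}; col 2 has {4,6}; region has {2,3,4,6,7,8} → only 9 remains.
R2C2 = 2: row 2 has {1,3,6,7,8}; col 2 has {4,6,9}; region has {1,3,4,5,6,7,8,9} → only 2 remains.
R3C2 = 5: row 3 has {1,2,4,6,9}; col 2 has {2,4,6,9}; region has {2,3,4,6,7,8,9} → only 5 remains.
R3C4 = 3: row 3 has {1,2,4,5,6,9}; col 4 has {1,2,4,5,6,7,8,9}; region has {1,2,4,6} → only 3 remains.
R3C5 = 7: row 3 has {1,2,3,4,5,6,9}; col 5 has {6,8,9}; region has {1,2,3,4,6} → only 7 remains.
R3C8 = 8: row 3 has {1,2,3,4,5,6,7,9}; col 8 has {1,4,6,7}; region has {1,2,3,4,6,7} → only 8 remains.
R4C2 = 1: row 4 has {4,6,7,8}; col 2 has {2,4,5,6,9}; region has {2,3,4,5,6,7,8,9} → only 1 remains.
R8C2 = 3: row 8 has {1,4,6,7,8,9}; col 2 has {1,2,4,5,6,9}; region has {1,2,4,6,8,9} → only 3 remains.
R8C5 = 5: row 8 has {1,3,4,6,7,8,9}; col 5 has {6,7,8,9}; region has {1,2,3,4,6,8,9} → only 5 remains.
R8C7 = 2: row 8 has {1,3,4,5,6,7,8,9}; col 7 has {1,5,6,7,9}; region has {1,4,5,6,7,9} → only 2 remains.
R9C8 = 3: row 9 has {1,2,4,5,6,7,9}; col 8 has {1,4,6,7,8}; region has {1,2,4,5,6,7,9} → only 3 remains.
R9C9 = 8: row 9 has {1,2,3,4,5,6,7,9}; col 9 has {2,4,7}; region has {1,2,3,4,5,6,7,9} → only 8 remains.
R1C7 = 8: row 1 has {3,4,5,7}; col 7 has {1,2,5,6,7,9}; region has {3,7} → only 8 remains.
R2C5 = 4: row 2 has {1,2,3,6,7,8}; col 5 has {5,6,7,8,9}; region has {3,7,8} → only 4 remains.
R4C7 = 3: row 4 has {1,4,6,7,8}; col 7 has {1,2,5,6,7,8,9}; region has {1,4,5,6,7,8} → only 3 remains.
R4C9 = 9: row 4 has {1,3,4,6,7,8}; col 9 has {2,4,7,8}; region has {1,3,4,5,6,7,8} → only 9 remains.
R6C2 = 8: row 6 has {2,5,6,7,9}; col 2 has {1,2,3,4,5,6,9}; region has {1,2,5,6,7,9} → only 8 remains.
R6C5 = 3: row 6 has {2,5,6,7,8,9}; col 5 has {4,5,6,7,8,9}; region has {1,2,5,6,7,8,9} → only 3 remains.
R6C7 = 4: row 6 has {2,3,5,6,7,8,9}; col 7 has {1,2,3,5,6,7,8,9}; region has {1,2,3,5,6,7,8,9} → only 4 remains.
R6C9 = 1: row 6 has {2,3,4,5,6,7,8,9}; col 9 has {2,4,7,8,9}; region has {4,6,7,8,9} → only 1 remains.
R7C2 = 7: row 7 has {1,4,6,8,9}; col 2 has {1,2,3,4,5,6,8,9}; region has {1,2,3,4,5,6,8,9} → only 7 remains.
R7C5 = 2: row 7 has {1,4,6,7,8,9}; col 5 has {3,4,5,6,7,8,9}; region has {1,4,6,7,8,9} → only 2 remains.
R7C6 = 5: row 7 has {1,2,4,6,7,8,9}; col 6 has {1,3,4,6,7,8}; region has {1,2,4,6,7,8,9} → only 5 remains.
R7C9 = 3: row 7 has {1,2,4,5,6,7,8,9}; col 9 has {1,2,4,7,8,9}; region has {1,2,4,5,6,7,8,9} → only 3 remains.
R1C5 = 1: row 1 has {3,4,5,7,8}; col 5 has {2,3,4,5,6,7,8,9}; region has {3,4,7,8} → only 1 remains.
R1C9 = 6: row 1 has {1,3,4,5,7,8}; col 9 has {1,2,3,4,7,8,9}; region has {1,3,4,7,8} → only 6 remains.
R2C9 = 5: row 2 has {1,2,3,4,6,7,8}; col 9 has {1,2,3,4,6,7,8,9}; region has {1,3,4,6,7,8} → only 5 remains.
R4C6 = 2: row 4 has {1,3,4,6,7,8,9}; col 6 has {1,3,4,5,6,7,8}; region has {1,3,4,5,6,7,8,9} → only 2 remains.
R4C8 = 5: row 4 has {1,2,3,4,6,7,8,9}; col 8 has {1,3,4,6,7,8}; region has {1,2,3,4,6,7,8} → only 5 remains.
R1C6 = 9: row 1 has {1,3,4,5,6,7,8}; col 6 has {1,2,3,4,5,6,7,8}; region has {1,3,4,5,6,7,8} → only 9 remains.
R1C8 = 2: row 1 has {1,3,4,5,6,7,8,9}; col 8 has {1,3,4,5,6,7,8}; region has {1,3,4,5,6,7,8,9} → only 2 remains.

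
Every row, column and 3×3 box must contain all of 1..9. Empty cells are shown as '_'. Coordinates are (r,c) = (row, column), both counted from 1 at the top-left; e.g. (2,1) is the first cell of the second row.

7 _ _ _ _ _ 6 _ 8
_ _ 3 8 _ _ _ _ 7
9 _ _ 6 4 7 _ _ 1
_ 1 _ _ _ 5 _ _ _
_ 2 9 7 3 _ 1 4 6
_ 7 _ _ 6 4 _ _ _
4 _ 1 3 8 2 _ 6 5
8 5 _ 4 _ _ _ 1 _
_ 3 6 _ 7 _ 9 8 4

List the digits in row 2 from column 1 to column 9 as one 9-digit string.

163859427

(1,2) = 4 (sole candidate).
(2,2) = 6: row 2 has {3,7,8}; col 2 has {1,2,3,4,5,7}; box has {3,4,7,9} → only 6 remains.
(3,2) = 8 (sole candidate).
(5,1) = 5 (sole candidate).
(5,6) = 8 (sole candidate).
(6,1) = 3 (sole candidate).
(6,3) = 8 (sole candidate).
(7,2) = 9 (sole candidate).
(7,7) = 7 (sole candidate).
(8,5) = 9 (sole candidate).
(8,6) = 6 (sole candidate).
(9,1) = 2 (sole candidate).
(9,6) = 1 (sole candidate).
(2,1) = 1: row 2 has {3,6,7,8}; col 1 has {2,3,4,5,7,8,9}; box has {3,4,6,7,8,9} → only 1 remains.
(2,6) = 9: row 2 has {1,3,6,7,8}; col 6 has {1,2,4,5,6,7,8}; box has {4,6,7,8} → only 9 remains.
(4,1) = 6 (sole candidate).
(4,3) = 4 (sole candidate).
(4,5) = 2 (sole candidate).
(8,3) = 7 (sole candidate).
(9,4) = 5 (sole candidate).
(1,6) = 3 (sole candidate).
(2,5) = 5: row 2 has {1,3,6,7,8,9}; col 5 has {2,3,4,6,7,8,9}; box has {3,4,6,7,8,9} → only 5 remains.
(2,8) = 2: row 2 has {1,3,5,6,7,8,9}; col 8 has {1,4,6,8}; box has {1,6,7,8} → only 2 remains.
(4,4) = 9 (sole candidate).
(4,9) = 3 (sole candidate).
(6,4) = 1 (sole candidate).
(8,9) = 2 (sole candidate).
(1,4) = 2 (sole candidate).
(1,5) = 1 (sole candidate).
(2,7) = 4: row 2 has {1,2,3,5,6,7,8,9}; col 7 has {1,6,7,9}; box has {1,2,6,7,8} → only 4 remains.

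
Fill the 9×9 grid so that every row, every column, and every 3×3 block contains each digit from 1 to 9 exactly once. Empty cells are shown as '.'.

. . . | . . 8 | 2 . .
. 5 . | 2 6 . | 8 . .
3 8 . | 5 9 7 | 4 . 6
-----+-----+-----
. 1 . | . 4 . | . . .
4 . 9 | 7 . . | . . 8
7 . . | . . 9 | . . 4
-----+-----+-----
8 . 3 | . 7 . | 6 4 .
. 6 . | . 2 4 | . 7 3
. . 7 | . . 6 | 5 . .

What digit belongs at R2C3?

4

R3C8 = 1: row 3 has {3,4,5,6,7,8,9}; col 8 has {4,7}; box has {2,4,6,8} → only 1 remains.
R3C3 = 2: row 3 has {1,3,4,5,6,7,8,9}; col 3 has {3,7,9}; box has {3,5,8} → only 2 remains.
R2C3 = 4: in row 2, 4 can only go here (every other open cell in that row sees a 4).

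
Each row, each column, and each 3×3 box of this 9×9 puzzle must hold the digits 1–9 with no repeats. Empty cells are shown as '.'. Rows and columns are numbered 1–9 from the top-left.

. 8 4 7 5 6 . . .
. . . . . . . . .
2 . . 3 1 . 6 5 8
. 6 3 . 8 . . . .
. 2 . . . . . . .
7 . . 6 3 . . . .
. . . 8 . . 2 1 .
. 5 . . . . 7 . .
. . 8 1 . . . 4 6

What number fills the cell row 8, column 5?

6

row 2, column 6 = 8: in row 2, 8 can only go here (every other open cell in that row sees an 8).
row 3, column 6 = 4: in row 3, 4 can only go here (every other open cell in that row sees a 4).
row 5, column 8 = 6: in row 5, 6 can only go here (every other open cell in that row sees a 6).
row 8, column 8 = 8: in row 8, 8 can only go here (every other open cell in that row sees an 8).
row 6, column 7 = 8: in row 6, 8 can only go here (every other open cell in that row sees an 8).
row 5, column 1 = 8: in row 5, 8 can only go here (every other open cell in that row sees an 8).
row 8, column 3 = 2: in column 3, 2 can only go here (every other open cell in that column sees a 2).
row 8, column 1 = 1: in row 8, 1 can only go here (every other open cell in that row sees a 1).
row 8, column 5 = 6: in row 8, 6 can only go here (every other open cell in that row sees a 6).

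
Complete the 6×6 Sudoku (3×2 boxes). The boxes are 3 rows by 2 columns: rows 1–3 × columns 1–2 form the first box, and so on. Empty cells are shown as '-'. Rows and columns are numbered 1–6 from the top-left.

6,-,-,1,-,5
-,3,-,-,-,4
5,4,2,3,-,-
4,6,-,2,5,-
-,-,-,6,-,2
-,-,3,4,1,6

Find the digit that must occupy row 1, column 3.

row 1, column 2 = 2: row 1 has {1,5,6}; col 2 has {3,4,6}; box has {3,4,5,6} → only 2 remains.
row 1, column 3 = 4: row 1 has {1,2,5,6}; col 3 has {2,3}; box has {1,2,3} → only 4 remains.

4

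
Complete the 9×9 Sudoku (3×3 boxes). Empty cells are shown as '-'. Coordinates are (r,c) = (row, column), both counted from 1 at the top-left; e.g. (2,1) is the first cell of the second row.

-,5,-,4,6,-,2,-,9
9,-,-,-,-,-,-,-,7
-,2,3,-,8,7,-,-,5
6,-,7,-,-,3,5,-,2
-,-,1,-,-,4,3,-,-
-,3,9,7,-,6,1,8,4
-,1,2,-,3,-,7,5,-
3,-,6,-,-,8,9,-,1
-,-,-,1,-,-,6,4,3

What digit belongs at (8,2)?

(1,3) = 8 (sole candidate).
(1,6) = 1 (sole candidate).
(1,8) = 3 (sole candidate).
(2,3) = 4 (sole candidate).
(2,7) = 8 (sole candidate).
(3,1) = 1 (sole candidate).
(3,4) = 9 (sole candidate).
(3,7) = 4 (sole candidate).
(3,8) = 6 (sole candidate).
(4,4) = 8 (sole candidate).
(4,8) = 9 (sole candidate).
(5,2) = 8 (sole candidate).
(5,8) = 7 (sole candidate).
(5,9) = 6 (sole candidate).
(7,4) = 6 (sole candidate).
(7,6) = 9 (sole candidate).
(7,9) = 8 (sole candidate).
(8,8) = 2 (sole candidate).
(9,3) = 5 (sole candidate).
(9,6) = 2 (sole candidate).
(1,1) = 7 (sole candidate).
(2,2) = 6 (sole candidate).
(2,6) = 5 (sole candidate).
(2,8) = 1 (sole candidate).
(4,2) = 4 (sole candidate).
(4,5) = 1 (sole candidate).
(7,1) = 4 (sole candidate).
(8,2) = 7: row 8 has {1,2,3,6,8,9}; col 2 has {1,2,3,4,5,6,8}; box has {1,2,3,4,5,6} → only 7 remains.

7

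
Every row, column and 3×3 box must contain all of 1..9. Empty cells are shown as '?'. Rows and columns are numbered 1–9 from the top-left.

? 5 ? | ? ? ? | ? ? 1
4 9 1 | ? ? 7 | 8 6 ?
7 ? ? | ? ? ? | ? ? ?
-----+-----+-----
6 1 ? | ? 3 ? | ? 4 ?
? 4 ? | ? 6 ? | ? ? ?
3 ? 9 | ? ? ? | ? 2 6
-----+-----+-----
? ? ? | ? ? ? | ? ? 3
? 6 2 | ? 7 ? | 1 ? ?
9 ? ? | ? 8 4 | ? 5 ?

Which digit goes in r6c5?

r2c4 = 3 (hidden single in row 2).
r8c6 = 3 (hidden single in row 8).
r8c9 = 4 (hidden single in row 8).
r7c3 = 4 (hidden single in row 7).
r9c4 = 1 (hidden single in row 9).
r7c1 = 1 (hidden single in row 7).
r9c7 = 6 (hidden single in row 9).
r9c9 = 2 (hidden single in row 9).
r2c9 = 5 (sole candidate).
r3c9 = 9 (sole candidate).
r2c5 = 2 (sole candidate).
r3c8 = 3 (sole candidate).
r1c8 = 7 (sole candidate).
r1c3 = 3 (hidden single in row 1).
r9c3 = 7 (sole candidate).
r7c2 = 8 (sole candidate).
r7c8 = 9 (sole candidate).
r8c1 = 5 (sole candidate).
r8c4 = 9 (sole candidate).
r8c8 = 8 (sole candidate).
r9c2 = 3 (sole candidate).
r3c2 = 2 (sole candidate).
r3c7 = 4 (sole candidate).
r5c8 = 1 (sole candidate).
r6c2 = 7 (sole candidate).
r6c7 = 5 (sole candidate).
r7c5 = 5 (sole candidate).
r7c7 = 7 (sole candidate).
r1c1 = 8 (sole candidate).
r1c7 = 2 (sole candidate).
r3c3 = 6 (sole candidate).
r3c5 = 1 (sole candidate).
r4c7 = 9 (sole candidate).
r5c1 = 2 (sole candidate).
r5c7 = 3 (sole candidate).
r6c5 = 4: row 6 has {2,3,5,6,7,9}; col 5 has {1,2,3,5,6,7,8}; box has {3,6} → only 4 remains.

4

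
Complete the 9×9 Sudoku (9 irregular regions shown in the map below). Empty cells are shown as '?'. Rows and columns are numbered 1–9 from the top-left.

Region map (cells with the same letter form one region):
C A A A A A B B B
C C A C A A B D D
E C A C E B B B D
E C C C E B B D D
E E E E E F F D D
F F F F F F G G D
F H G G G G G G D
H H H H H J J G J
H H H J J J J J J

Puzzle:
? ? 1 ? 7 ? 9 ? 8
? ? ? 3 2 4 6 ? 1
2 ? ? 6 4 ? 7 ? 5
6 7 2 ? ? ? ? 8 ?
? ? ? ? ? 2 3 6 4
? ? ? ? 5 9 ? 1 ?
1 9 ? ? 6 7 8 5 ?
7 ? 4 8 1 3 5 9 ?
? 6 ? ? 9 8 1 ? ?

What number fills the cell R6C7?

R1C4 = 5: row 1 has {1,7,8,9}; col 4 has {3,6,8}; region has {1,2,4,7} → only 5 remains.
R1C6 = 6: row 1 has {1,5,7,8,9}; col 6 has {2,3,4,7,8,9}; region has {1,2,4,5,7} → only 6 remains.
R2C8 = 7: row 2 has {1,2,3,4,6}; col 8 has {1,5,6,8,9}; region has {1,4,5,6,8} → only 7 remains.
R3C6 = 1: row 3 has {2,4,5,6,7}; col 6 has {2,3,4,6,7,8,9}; region has {6,7,8,9} → only 1 remains.
R3C8 = 3: row 3 has {1,2,4,5,6,7}; col 8 has {1,5,6,7,8,9}; region has {1,6,7,8,9} → only 3 remains.
R4C5 = 3: row 4 has {2,6,7,8}; col 5 has {1,2,4,5,6,7,9}; region has {2,4,6} → only 3 remains.
R4C6 = 5: row 4 has {2,3,6,7,8}; col 6 has {1,2,3,4,6,7,8,9}; region has {1,3,6,7,8,9} → only 5 remains.
R4C7 = 4: row 4 has {2,3,5,6,7,8}; col 7 has {1,3,5,6,7,8,9}; region has {1,3,5,6,7,8,9} → only 4 remains.
R4C9 = 9: row 4 has {2,3,4,5,6,7,8}; col 9 has {1,4,5,8}; region has {1,4,5,6,7,8} → only 9 remains.
R5C5 = 8: row 5 has {2,3,4,6}; col 5 has {1,2,3,4,5,6,7,9}; region has {2,3,4,6} → only 8 remains.
R6C7 = 2: row 6 has {1,5,9}; col 7 has {1,3,4,5,6,7,8,9}; region has {1,5,6,7,8,9} → only 2 remains.

2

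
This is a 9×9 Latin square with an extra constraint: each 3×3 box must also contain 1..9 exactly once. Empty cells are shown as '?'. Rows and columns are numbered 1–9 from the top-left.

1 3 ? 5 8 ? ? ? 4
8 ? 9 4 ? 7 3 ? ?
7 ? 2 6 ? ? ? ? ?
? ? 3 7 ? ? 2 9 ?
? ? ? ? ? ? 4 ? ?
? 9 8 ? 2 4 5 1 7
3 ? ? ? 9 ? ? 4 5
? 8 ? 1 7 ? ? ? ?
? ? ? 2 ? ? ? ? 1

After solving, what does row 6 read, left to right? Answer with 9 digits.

698324517

row 1, column 3 = 6 (sole candidate).
row 2, column 2 = 5 (sole candidate).
row 2, column 5 = 1 (sole candidate).
row 3, column 2 = 4 (sole candidate).
row 3, column 5 = 3 (sole candidate).
row 3, column 6 = 9 (sole candidate).
row 3, column 9 = 8 (sole candidate).
row 4, column 9 = 6 (sole candidate).
row 5, column 9 = 3 (sole candidate).
row 6, column 1 = 6: row 6 has {1,2,4,5,7,8,9}; col 1 has {1,3,7,8}; box has {3,8,9} → only 6 remains.
row 6, column 4 = 3: row 6 has {1,2,4,5,6,7,8,9}; col 4 has {1,2,4,5,6,7}; box has {2,4,7} → only 3 remains.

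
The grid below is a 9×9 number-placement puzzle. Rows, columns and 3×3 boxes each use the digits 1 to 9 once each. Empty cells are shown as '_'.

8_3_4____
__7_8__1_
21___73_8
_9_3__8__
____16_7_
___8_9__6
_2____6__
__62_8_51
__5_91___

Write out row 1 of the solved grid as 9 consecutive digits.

853142967

r1c4 = 1: in row 1, 1 can only go here (every other open cell in that row sees a 1).
r2c6 = 3: in row 2, 3 can only go here (every other open cell in that row sees a 3).
r4c1 = 6: in row 4, 6 can only go here (every other open cell in that row sees a 6).
r4c3 = 1: in row 4, 1 can only go here (every other open cell in that row sees a 1).
r4c5 = 7: in row 4, 7 can only go here (every other open cell in that row sees a 7).
r8c5 = 3: row 8 has {1,2,5,6,8}; col 5 has {1,4,7,8,9}; box has {1,2,8,9} → only 3 remains.
r7c5 = 5: row 7 has {2,6}; col 5 has {1,3,4,7,8,9}; box has {1,2,3,8,9} → only 5 remains.
r7c6 = 4: row 7 has {2,5,6}; col 6 has {1,3,6,7,8,9}; box has {1,2,3,5,8,9} → only 4 remains.
r3c5 = 6: row 3 has {1,2,3,7,8}; col 5 has {1,3,4,5,7,8,9}; box has {1,3,4,7,8} → only 6 remains.
r6c5 = 2: row 6 has {6,8,9}; col 5 has {1,3,4,5,6,7,8,9}; box has {1,3,6,7,8,9} → only 2 remains.
r7c4 = 7: row 7 has {2,4,5,6}; col 4 has {1,2,3,8}; box has {1,2,3,4,5,8,9} → only 7 remains.
r9c4 = 6: row 9 has {1,5,9}; col 4 has {1,2,3,7,8}; box has {1,2,3,4,5,7,8,9} → only 6 remains.
r4c6 = 5: row 4 has {1,3,6,7,8,9}; col 6 has {1,3,4,6,7,8,9}; box has {1,2,3,6,7,8,9} → only 5 remains.
r5c4 = 4: row 5 has {1,6,7}; col 4 has {1,2,3,6,7,8}; box has {1,2,3,5,6,7,8,9} → only 4 remains.
r6c3 = 4: row 6 has {2,6,8,9}; col 3 has {1,3,5,6,7}; box has {1,6,9} → only 4 remains.
r6c8 = 3: row 6 has {2,4,6,8,9}; col 8 has {1,5,7}; box has {6,7,8} → only 3 remains.
r1c6 = 2: row 1 has {1,3,4,8}; col 6 has {1,3,4,5,6,7,8,9}; box has {1,3,4,6,7,8} → only 2 remains.
r3c3 = 9: row 3 has {1,2,3,6,7,8}; col 3 has {1,3,4,5,6,7}; box has {1,2,3,7,8} → only 9 remains.
r3c4 = 5: row 3 has {1,2,3,6,7,8,9}; col 4 has {1,2,3,4,6,7,8}; box has {1,2,3,4,6,7,8} → only 5 remains.
r3c8 = 4: row 3 has {1,2,3,5,6,7,8,9}; col 8 has {1,3,5,7}; box has {1,3,8} → only 4 remains.
r4c8 = 2: row 4 has {1,3,5,6,7,8,9}; col 8 has {1,3,4,5,7}; box has {3,6,7,8} → only 2 remains.
r4c9 = 4: row 4 has {1,2,3,5,6,7,8,9}; col 9 has {1,6,8}; box has {2,3,6,7,8} → only 4 remains.
r7c3 = 8: row 7 has {2,4,5,6,7}; col 3 has {1,3,4,5,6,7,9}; box has {2,5,6} → only 8 remains.
r7c8 = 9: row 7 has {2,4,5,6,7,8}; col 8 has {1,2,3,4,5,7}; box has {1,5,6} → only 9 remains.
r7c9 = 3: row 7 has {2,4,5,6,7,8,9}; col 9 has {1,4,6,8}; box has {1,5,6,9} → only 3 remains.
r9c8 = 8: row 9 has {1,5,6,9}; col 8 has {1,2,3,4,5,7,9}; box has {1,3,5,6,9} → only 8 remains.
r1c8 = 6: row 1 has {1,2,3,4,8}; col 8 has {1,2,3,4,5,7,8,9}; box has {1,3,4,8} → only 6 remains.
r2c4 = 9: row 2 has {1,3,7,8}; col 4 has {1,2,3,4,5,6,7,8}; box has {1,2,3,4,5,6,7,8} → only 9 remains.
r5c3 = 2: row 5 has {1,4,6,7}; col 3 has {1,3,4,5,6,7,8,9}; box has {1,4,6,9} → only 2 remains.
r7c1 = 1: row 7 has {2,3,4,5,6,7,8,9}; col 1 has {2,6,8}; box has {2,5,6,8} → only 1 remains.
r1c2 = 5: row 1 has {1,2,3,4,6,8}; col 2 has {1,2,9}; box has {1,2,3,7,8,9} → only 5 remains.
r2c1 = 4: row 2 has {1,3,7,8,9}; col 1 has {1,2,6,8}; box has {1,2,3,5,7,8,9} → only 4 remains.
r2c2 = 6: row 2 has {1,3,4,7,8,9}; col 2 has {1,2,5,9}; box has {1,2,3,4,5,7,8,9} → only 6 remains.
r6c2 = 7: row 6 has {2,3,4,6,8,9}; col 2 has {1,2,5,6,9}; box has {1,2,4,6,9} → only 7 remains.
r8c2 = 4: row 8 has {1,2,3,5,6,8}; col 2 has {1,2,5,6,7,9}; box has {1,2,5,6,8} → only 4 remains.
r8c7 = 7: row 8 has {1,2,3,4,5,6,8}; col 7 has {3,6,8}; box has {1,3,5,6,8,9} → only 7 remains.
r9c2 = 3: row 9 has {1,5,6,8,9}; col 2 has {1,2,4,5,6,7,9}; box has {1,2,4,5,6,8} → only 3 remains.
r9c9 = 2: row 9 has {1,3,5,6,8,9}; col 9 has {1,3,4,6,8}; box has {1,3,5,6,7,8,9} → only 2 remains.
r1c7 = 9: row 1 has {1,2,3,4,5,6,8}; col 7 has {3,6,7,8}; box has {1,3,4,6,8} → only 9 remains.
r1c9 = 7: row 1 has {1,2,3,4,5,6,8,9}; col 9 has {1,2,3,4,6,8}; box has {1,3,4,6,8,9} → only 7 remains.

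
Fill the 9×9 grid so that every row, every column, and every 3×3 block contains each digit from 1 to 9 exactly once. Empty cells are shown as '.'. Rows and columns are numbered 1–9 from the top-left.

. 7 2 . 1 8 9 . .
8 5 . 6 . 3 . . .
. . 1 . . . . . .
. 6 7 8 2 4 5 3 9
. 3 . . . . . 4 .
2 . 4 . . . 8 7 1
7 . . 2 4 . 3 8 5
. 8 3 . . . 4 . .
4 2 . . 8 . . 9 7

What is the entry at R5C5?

9

R2C3 = 9 (sole candidate).
R2C5 = 7 (sole candidate).
R3C2 = 4 (sole candidate).
R4C1 = 1 (sole candidate).
R6C2 = 9 (sole candidate).
R7C2 = 1 (sole candidate).
R7C3 = 6 (sole candidate).
R7C6 = 9 (sole candidate).
R9C3 = 5 (sole candidate).
R5C1 = 5 (sole candidate).
R5C3 = 8 (sole candidate).
R8C1 = 9 (sole candidate).
R2C9 = 4 (hidden single in row 2).
R1C4 = 4 (hidden single in row 1).
R1C8 = 5 (hidden single in row 1).
R3C7 = 7 (hidden single in row 3).
R3C9 = 8 (hidden single in row 3).
R3C1 = 3 (hidden single in row 3).
R1C1 = 6 (sole candidate).
R1C9 = 3 (sole candidate).
R3C8 = 6 (hidden single in row 3).
R3C6 = 2 (hidden single in row 3).
R9C4 = 3 (hidden single in row 9).
R6C4 = 5 (sole candidate).
R6C6 = 6 (sole candidate).
R9C6 = 1 (sole candidate).
R9C7 = 6 (sole candidate).
R3C4 = 9 (sole candidate).
R3C5 = 5 (sole candidate).
R5C5 = 9: row 5 has {3,4,5,8}; col 5 has {1,2,4,5,7,8}; box has {2,4,5,6,8} → only 9 remains.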